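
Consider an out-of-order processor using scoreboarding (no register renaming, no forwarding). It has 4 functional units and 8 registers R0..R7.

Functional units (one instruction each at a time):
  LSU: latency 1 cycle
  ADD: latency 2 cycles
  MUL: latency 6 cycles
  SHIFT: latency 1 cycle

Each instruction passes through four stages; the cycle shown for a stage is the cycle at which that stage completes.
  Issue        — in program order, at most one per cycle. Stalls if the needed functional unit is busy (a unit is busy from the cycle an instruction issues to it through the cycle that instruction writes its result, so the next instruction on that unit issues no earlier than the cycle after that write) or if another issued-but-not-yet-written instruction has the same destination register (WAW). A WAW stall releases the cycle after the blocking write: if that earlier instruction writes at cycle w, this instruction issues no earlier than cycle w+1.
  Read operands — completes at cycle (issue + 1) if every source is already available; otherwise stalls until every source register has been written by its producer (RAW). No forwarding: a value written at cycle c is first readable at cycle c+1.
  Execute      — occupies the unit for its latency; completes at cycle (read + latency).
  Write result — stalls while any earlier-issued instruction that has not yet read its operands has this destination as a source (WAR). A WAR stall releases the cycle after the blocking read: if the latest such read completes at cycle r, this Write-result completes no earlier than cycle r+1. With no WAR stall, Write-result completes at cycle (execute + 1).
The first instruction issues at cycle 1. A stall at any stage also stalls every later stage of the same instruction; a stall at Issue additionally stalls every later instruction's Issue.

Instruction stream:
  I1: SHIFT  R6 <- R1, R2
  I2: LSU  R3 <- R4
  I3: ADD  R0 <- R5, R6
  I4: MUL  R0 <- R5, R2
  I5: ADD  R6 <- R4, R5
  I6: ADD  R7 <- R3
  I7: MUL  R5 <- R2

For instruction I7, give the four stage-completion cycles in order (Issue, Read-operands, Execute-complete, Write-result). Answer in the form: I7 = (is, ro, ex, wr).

I7 = (18, 19, 25, 26)

c1: issue I1 (SHIFT)
c2: I1 read-ops, issue I2 (LSU)
c3: I1 finished on SHIFT, I2 read-ops, issue I3 (ADD)
c4: I1→R6, I2 finished on LSU
c5: I2→R3, I3 read-ops
c7: I3 finished on ADD
c8: I3→R0
c9: issue I4 (MUL)
c10: I4 read-ops, issue I5 (ADD)
c11: I5 read-ops
c13: I5 finished on ADD
c14: I5→R6
c15: issue I6 (ADD)
c16: I4 finished on MUL, I6 read-ops
c17: I4→R0
c18: I6 finished on ADD, issue I7 (MUL)
c19: I6→R7, I7 read-ops
c25: I7 finished on MUL
c26: I7→R5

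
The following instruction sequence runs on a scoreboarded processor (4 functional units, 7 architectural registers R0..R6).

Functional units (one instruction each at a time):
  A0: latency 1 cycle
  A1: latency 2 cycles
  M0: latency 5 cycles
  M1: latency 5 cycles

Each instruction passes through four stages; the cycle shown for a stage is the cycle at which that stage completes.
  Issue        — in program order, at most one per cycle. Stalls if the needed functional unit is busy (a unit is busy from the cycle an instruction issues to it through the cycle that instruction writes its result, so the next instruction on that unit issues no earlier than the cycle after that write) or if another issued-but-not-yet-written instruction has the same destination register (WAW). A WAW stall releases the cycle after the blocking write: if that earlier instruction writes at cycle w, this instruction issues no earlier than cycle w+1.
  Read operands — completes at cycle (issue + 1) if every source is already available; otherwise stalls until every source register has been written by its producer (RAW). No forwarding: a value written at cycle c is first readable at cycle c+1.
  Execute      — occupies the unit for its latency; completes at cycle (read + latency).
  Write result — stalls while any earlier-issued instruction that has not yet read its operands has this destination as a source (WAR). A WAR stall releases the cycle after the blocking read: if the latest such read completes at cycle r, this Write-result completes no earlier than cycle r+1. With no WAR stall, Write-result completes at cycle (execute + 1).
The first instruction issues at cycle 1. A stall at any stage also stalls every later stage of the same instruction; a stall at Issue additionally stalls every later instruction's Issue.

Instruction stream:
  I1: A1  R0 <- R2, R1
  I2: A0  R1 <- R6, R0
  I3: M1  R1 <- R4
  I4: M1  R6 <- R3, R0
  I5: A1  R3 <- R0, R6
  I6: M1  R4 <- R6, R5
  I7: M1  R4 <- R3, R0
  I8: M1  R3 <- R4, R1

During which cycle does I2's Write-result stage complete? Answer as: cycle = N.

I1: IS=1 RO=2 EX=4 WR=5
I2: IS=2 RO=6 EX=7 WR=8  [RAW R0: wait I1 write@5]
I3: IS=9 RO=10 EX=15 WR=16  [WAW R1: wait I2 write@8]
I4: IS=17 RO=18 EX=23 WR=24  [struct: M1 busy until I3 writes@16]
I5: IS=18 RO=25 EX=27 WR=28  [RAW R6: wait I4 write@24]
I6: IS=25 RO=26 EX=31 WR=32  [struct: M1 busy until I4 writes@24]
I7: IS=33 RO=34 EX=39 WR=40  [struct: M1 busy until I6 writes@32]
I8: IS=41 RO=42 EX=47 WR=48  [struct: M1 busy until I7 writes@40]

cycle = 8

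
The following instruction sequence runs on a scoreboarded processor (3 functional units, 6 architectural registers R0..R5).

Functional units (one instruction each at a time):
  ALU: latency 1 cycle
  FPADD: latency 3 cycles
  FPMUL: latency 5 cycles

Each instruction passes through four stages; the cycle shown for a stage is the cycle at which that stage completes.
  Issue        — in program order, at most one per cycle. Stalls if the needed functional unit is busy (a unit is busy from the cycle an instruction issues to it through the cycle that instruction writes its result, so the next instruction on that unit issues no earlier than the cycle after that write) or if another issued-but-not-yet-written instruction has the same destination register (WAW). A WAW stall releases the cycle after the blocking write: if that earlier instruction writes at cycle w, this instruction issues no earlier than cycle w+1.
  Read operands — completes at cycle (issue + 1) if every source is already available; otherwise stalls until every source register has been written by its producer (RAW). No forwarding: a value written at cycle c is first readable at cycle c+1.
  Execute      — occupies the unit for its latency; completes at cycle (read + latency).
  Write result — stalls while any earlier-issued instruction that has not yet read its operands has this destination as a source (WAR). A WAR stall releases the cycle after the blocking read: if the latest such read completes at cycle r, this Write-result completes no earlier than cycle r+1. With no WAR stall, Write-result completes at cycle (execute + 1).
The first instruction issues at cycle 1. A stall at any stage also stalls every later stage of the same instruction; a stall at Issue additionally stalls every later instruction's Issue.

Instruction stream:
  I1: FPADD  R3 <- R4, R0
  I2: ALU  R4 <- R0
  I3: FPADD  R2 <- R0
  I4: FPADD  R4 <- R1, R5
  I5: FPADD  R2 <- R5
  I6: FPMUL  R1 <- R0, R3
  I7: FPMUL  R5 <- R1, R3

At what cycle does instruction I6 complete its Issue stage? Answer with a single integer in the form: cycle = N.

t=1  I1 dispatched to FPADD
t=2  I1 operands ready | I2 dispatched to ALU
t=3  I2 operands ready
t=4  I2 complete
t=5  I1 complete | R4←I2
t=6  R3←I1
t=7  I3 dispatched to FPADD
t=8  I3 operands ready
t=11  I3 complete
t=12  R2←I3
t=13  I4 dispatched to FPADD
t=14  I4 operands ready
t=17  I4 complete
t=18  R4←I4
t=19  I5 dispatched to FPADD
t=20  I5 operands ready | I6 dispatched to FPMUL
t=21  I6 operands ready
t=23  I5 complete
t=24  R2←I5
t=26  I6 complete
t=27  R1←I6
t=28  I7 dispatched to FPMUL
t=29  I7 operands ready
t=34  I7 complete
t=35  R5←I7

cycle = 20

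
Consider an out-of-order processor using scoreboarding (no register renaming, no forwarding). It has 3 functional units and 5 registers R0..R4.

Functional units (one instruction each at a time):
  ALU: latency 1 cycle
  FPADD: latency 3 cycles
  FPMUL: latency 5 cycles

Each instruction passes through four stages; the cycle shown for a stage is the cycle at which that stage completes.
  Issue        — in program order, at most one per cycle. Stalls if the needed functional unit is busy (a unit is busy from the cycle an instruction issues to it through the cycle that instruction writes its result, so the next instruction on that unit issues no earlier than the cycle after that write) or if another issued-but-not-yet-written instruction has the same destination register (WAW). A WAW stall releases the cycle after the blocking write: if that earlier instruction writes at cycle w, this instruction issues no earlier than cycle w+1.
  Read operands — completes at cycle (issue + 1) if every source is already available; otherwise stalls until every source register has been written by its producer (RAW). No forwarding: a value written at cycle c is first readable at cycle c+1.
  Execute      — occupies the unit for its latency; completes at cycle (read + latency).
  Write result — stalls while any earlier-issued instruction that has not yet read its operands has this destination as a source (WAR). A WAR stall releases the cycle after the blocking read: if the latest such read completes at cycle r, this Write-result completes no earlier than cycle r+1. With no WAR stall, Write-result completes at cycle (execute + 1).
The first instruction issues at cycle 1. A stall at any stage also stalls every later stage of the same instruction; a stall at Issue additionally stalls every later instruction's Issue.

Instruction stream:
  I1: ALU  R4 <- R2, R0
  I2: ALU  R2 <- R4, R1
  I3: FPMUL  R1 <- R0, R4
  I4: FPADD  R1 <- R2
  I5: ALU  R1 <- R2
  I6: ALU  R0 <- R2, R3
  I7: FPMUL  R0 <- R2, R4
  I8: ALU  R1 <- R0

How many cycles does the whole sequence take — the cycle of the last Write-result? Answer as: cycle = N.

I1  is:1  ro:2  ex:3  wr:4
I2  is:5  ro:6  ex:7  wr:8  — struct: ALU busy until I1 writes@4
I3  is:6  ro:7  ex:12  wr:13
I4  is:14  ro:15  ex:18  wr:19  — WAW R1: wait I3 write@13
I5  is:20  ro:21  ex:22  wr:23  — WAW R1: wait I4 write@19
I6  is:24  ro:25  ex:26  wr:27  — struct: ALU busy until I5 writes@23
I7  is:28  ro:29  ex:34  wr:35  — WAW R0: wait I6 write@27
I8  is:29  ro:36  ex:37  wr:38  — RAW R0: wait I7 write@35

cycle = 38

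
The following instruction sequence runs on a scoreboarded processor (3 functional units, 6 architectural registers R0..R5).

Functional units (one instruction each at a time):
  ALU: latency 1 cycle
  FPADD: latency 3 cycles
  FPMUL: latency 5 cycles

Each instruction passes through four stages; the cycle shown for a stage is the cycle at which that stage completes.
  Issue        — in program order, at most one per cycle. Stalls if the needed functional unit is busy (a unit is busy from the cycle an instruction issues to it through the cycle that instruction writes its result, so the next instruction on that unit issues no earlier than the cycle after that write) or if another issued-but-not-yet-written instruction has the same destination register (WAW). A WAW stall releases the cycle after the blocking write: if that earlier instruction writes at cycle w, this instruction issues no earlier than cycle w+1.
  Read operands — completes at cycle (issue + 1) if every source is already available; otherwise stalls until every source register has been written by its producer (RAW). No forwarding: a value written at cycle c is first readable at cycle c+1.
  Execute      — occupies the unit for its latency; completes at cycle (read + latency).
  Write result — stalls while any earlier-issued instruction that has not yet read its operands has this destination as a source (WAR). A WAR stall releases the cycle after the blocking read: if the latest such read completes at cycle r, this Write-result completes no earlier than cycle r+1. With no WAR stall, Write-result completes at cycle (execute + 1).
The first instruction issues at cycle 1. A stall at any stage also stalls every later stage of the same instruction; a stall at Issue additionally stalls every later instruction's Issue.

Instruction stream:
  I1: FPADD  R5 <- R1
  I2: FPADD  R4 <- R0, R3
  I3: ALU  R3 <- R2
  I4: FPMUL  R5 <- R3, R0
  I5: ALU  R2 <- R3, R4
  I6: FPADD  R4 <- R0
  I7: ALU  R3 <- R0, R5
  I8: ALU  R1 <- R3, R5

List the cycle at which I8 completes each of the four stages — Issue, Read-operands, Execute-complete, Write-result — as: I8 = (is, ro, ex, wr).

cycle 1: issue I1 (FPADD)
cycle 2: I1 read-ops
cycle 5: I1 finished on FPADD
cycle 6: I1→R5
cycle 7: issue I2 (FPADD)
cycle 8: I2 read-ops; issue I3 (ALU)
cycle 9: I3 read-ops; issue I4 (FPMUL)
cycle 10: I3 finished on ALU
cycle 11: I2 finished on FPADD; I3→R3
cycle 12: I2→R4; I4 read-ops; issue I5 (ALU)
cycle 13: I5 read-ops; issue I6 (FPADD)
cycle 14: I5 finished on ALU; I6 read-ops
cycle 15: I5→R2
cycle 16: issue I7 (ALU)
cycle 17: I4 finished on FPMUL; I6 finished on FPADD
cycle 18: I4→R5; I6→R4
cycle 19: I7 read-ops
cycle 20: I7 finished on ALU
cycle 21: I7→R3
cycle 22: issue I8 (ALU)
cycle 23: I8 read-ops
cycle 24: I8 finished on ALU
cycle 25: I8→R1

I8 = (22, 23, 24, 25)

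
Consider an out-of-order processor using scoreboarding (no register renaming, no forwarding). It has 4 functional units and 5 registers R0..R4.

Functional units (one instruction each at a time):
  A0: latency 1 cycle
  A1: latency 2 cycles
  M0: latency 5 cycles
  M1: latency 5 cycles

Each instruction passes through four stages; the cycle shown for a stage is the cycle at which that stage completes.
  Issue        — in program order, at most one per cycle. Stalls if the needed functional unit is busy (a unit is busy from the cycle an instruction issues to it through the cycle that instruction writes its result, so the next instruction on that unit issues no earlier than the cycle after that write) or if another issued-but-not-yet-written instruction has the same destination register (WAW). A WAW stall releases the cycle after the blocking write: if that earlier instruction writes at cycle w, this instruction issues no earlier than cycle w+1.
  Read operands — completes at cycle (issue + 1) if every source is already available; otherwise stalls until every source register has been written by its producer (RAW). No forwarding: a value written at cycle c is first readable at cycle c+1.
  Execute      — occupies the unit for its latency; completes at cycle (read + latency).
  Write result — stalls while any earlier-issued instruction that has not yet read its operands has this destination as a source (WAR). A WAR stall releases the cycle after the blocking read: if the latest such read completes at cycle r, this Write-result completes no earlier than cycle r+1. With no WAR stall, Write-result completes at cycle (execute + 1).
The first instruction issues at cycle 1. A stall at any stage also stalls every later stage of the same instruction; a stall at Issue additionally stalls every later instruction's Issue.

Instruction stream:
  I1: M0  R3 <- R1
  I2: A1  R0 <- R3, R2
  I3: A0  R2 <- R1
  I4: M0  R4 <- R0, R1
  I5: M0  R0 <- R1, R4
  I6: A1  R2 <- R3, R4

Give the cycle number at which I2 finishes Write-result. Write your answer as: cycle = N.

cycle = 12

  I1 | 1 | 2 | 7 | 8
  I2 | 2 | 9 | 11 | 12   RAW R3: wait I1 write@8
  I3 | 3 | 4 | 5 | 10   WAR R2: wait I2 read@9
  I4 | 9 | 13 | 18 | 19   struct: M0 busy until I1 writes@8 · RAW R0: wait I2 write@12
  I5 | 20 | 21 | 26 | 27   struct: M0 busy until I4 writes@19
  I6 | 21 | 22 | 24 | 25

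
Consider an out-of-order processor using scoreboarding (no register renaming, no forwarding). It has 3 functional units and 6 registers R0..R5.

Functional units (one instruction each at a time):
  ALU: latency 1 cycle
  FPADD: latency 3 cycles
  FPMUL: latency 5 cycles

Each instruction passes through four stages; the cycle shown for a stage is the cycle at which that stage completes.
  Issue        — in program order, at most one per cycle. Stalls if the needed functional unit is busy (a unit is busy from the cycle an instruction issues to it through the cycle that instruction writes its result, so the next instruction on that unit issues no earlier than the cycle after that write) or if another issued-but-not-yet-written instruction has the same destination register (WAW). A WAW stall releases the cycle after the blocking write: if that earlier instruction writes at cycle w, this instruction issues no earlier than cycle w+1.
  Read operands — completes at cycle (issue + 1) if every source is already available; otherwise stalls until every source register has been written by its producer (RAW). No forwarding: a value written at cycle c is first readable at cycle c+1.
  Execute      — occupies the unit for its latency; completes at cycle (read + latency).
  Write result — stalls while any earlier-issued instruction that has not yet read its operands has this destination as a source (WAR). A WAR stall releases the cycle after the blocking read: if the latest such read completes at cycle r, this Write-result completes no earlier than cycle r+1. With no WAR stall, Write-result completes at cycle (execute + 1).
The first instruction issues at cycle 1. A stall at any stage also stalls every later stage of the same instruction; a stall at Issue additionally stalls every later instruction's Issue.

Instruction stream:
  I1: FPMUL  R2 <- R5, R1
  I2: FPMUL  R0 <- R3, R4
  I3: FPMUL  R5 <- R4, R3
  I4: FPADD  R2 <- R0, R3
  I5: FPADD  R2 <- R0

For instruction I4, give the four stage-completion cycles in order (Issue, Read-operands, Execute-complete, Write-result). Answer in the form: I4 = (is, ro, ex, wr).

I4 = (18, 19, 22, 23)

I1: IS=1 RO=2 EX=7 WR=8
I2: IS=9 RO=10 EX=15 WR=16  [struct: FPMUL busy until I1 writes@8]
I3: IS=17 RO=18 EX=23 WR=24  [struct: FPMUL busy until I2 writes@16]
I4: IS=18 RO=19 EX=22 WR=23
I5: IS=24 RO=25 EX=28 WR=29  [struct: FPADD busy until I4 writes@23]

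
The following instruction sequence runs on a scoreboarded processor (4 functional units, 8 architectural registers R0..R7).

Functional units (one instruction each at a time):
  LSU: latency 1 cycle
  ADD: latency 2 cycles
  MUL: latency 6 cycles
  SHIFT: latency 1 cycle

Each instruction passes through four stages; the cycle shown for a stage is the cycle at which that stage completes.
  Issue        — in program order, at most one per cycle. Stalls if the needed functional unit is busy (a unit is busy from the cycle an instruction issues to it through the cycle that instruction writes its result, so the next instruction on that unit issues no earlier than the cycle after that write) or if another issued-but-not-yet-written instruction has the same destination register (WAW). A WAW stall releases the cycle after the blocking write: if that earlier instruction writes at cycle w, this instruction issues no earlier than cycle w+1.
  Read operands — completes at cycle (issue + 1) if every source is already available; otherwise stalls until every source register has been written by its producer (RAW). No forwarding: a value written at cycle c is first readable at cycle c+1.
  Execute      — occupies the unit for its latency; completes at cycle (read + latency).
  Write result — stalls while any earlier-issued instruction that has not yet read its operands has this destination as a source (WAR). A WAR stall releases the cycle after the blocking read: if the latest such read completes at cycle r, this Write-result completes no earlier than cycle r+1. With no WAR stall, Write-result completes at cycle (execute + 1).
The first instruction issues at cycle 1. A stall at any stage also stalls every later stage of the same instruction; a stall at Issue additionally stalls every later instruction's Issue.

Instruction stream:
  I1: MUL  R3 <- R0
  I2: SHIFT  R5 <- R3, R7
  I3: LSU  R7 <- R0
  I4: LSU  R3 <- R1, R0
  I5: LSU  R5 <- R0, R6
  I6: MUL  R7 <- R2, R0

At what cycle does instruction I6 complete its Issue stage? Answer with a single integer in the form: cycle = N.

cycle = 17

t=1  I1→MUL
t=2  I1 RO | I2→SHIFT
t=3  I3→LSU
t=4  I3 RO
t=5  I3 EX
t=8  I1 EX
t=9  I1 WR R3
t=10  I2 RO
t=11  I2 EX | I3 WR R7
t=12  I2 WR R5 | I4→LSU
t=13  I4 RO
t=14  I4 EX
t=15  I4 WR R3
t=16  I5→LSU
t=17  I5 RO | I6→MUL
t=18  I5 EX | I6 RO
t=19  I5 WR R5
t=24  I6 EX
t=25  I6 WR R7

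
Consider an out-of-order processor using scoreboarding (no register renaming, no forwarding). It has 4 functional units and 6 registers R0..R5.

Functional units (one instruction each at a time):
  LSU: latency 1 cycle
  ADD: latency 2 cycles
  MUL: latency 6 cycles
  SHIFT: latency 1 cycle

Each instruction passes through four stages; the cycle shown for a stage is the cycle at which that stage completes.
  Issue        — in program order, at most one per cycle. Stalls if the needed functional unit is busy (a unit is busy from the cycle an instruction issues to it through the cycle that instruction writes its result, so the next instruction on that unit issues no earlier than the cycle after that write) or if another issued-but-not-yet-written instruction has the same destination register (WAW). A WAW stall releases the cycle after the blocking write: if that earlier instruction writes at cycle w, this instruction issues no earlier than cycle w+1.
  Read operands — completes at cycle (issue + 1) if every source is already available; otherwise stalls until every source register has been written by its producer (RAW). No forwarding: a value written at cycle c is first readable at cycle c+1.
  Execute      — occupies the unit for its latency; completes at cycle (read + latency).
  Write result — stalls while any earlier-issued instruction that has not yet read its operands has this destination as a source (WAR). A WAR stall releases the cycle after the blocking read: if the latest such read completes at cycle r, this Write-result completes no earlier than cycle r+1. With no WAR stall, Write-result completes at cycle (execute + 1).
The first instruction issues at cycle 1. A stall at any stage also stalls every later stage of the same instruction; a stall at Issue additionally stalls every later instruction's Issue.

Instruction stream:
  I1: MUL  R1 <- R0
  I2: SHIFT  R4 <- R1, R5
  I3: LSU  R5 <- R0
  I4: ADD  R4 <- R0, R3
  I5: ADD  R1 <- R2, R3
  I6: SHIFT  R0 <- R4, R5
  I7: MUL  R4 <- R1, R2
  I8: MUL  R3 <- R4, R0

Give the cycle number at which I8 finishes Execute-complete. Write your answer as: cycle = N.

t=1  I1 dispatched to MUL
t=2  I1 operands ready · I2 dispatched to SHIFT
t=3  I3 dispatched to LSU
t=4  I3 operands ready
t=5  I3 complete
t=8  I1 complete
t=9  R1←I1
t=10  I2 operands ready
t=11  I2 complete · R5←I3
t=12  R4←I2
t=13  I4 dispatched to ADD
t=14  I4 operands ready
t=16  I4 complete
t=17  R4←I4
t=18  I5 dispatched to ADD
t=19  I5 operands ready · I6 dispatched to SHIFT
t=20  I6 operands ready · I7 dispatched to MUL
t=21  I5 complete · I6 complete
t=22  R1←I5 · R0←I6
t=23  I7 operands ready
t=29  I7 complete
t=30  R4←I7
t=31  I8 dispatched to MUL
t=32  I8 operands ready
t=38  I8 complete
t=39  R3←I8

cycle = 38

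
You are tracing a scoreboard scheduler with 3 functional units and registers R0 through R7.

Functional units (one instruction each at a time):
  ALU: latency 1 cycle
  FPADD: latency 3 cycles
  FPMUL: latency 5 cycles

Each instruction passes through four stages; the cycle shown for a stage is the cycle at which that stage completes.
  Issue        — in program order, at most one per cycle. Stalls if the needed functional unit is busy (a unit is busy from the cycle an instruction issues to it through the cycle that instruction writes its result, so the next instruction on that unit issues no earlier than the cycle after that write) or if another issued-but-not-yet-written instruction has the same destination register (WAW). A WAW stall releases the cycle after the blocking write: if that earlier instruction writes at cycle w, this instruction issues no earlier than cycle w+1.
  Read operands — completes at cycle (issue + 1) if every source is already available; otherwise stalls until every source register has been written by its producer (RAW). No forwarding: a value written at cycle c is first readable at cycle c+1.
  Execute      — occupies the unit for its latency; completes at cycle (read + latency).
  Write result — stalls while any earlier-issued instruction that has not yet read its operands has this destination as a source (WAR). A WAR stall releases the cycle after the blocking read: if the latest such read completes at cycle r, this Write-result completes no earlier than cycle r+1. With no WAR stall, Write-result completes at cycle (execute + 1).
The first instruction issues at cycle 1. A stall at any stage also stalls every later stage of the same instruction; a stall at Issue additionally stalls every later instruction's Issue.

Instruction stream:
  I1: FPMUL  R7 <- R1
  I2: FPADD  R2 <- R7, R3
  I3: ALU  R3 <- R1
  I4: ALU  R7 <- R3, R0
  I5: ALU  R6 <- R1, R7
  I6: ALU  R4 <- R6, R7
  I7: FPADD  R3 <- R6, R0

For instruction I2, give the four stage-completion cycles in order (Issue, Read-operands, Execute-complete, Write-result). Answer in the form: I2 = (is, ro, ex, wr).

I2 = (2, 9, 12, 13)

[1] I1 issues→FPMUL
[2] I1 reads | I2 issues→FPADD
[3] I3 issues→ALU
[4] I3 reads
[5] I3 exec-done
[7] I1 exec-done
[8] I1 writes R7
[9] I2 reads
[10] I3 writes R3
[11] I4 issues→ALU
[12] I2 exec-done | I4 reads
[13] I2 writes R2 | I4 exec-done
[14] I4 writes R7
[15] I5 issues→ALU
[16] I5 reads
[17] I5 exec-done
[18] I5 writes R6
[19] I6 issues→ALU
[20] I6 reads | I7 issues→FPADD
[21] I6 exec-done | I7 reads
[22] I6 writes R4
[24] I7 exec-done
[25] I7 writes R3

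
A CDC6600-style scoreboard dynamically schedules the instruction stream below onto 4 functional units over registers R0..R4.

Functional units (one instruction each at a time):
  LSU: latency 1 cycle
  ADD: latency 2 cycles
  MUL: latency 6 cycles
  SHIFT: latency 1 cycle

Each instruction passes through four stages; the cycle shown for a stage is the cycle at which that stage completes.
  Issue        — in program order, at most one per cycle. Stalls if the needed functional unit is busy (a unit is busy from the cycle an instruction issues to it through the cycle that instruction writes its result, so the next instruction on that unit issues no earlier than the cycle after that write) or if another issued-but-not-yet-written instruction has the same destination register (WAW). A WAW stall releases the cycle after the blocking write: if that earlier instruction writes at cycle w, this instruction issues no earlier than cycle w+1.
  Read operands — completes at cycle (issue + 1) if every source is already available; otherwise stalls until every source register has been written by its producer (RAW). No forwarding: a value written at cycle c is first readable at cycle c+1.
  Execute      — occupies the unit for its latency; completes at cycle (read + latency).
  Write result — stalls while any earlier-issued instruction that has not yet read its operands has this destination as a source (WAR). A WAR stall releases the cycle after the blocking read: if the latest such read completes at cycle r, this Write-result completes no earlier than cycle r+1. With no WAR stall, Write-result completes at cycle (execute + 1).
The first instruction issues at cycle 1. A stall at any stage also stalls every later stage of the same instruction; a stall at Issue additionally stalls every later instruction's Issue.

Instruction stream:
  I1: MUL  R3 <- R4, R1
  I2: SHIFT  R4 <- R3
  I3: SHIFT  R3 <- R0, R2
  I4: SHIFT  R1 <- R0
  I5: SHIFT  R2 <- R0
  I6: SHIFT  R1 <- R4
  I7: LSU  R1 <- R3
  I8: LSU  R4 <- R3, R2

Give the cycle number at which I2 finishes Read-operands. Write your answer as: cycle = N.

cycle = 10

[I1] 1/2/8/9
[I2] 2/10/11/12  (RAW R3: wait I1 write@9)
[I3] 13/14/15/16  (struct: SHIFT busy until I2 writes@12)
[I4] 17/18/19/20  (struct: SHIFT busy until I3 writes@16)
[I5] 21/22/23/24  (struct: SHIFT busy until I4 writes@20)
[I6] 25/26/27/28  (struct: SHIFT busy until I5 writes@24)
[I7] 29/30/31/32  (WAW R1: wait I6 write@28)
[I8] 33/34/35/36  (struct: LSU busy until I7 writes@32)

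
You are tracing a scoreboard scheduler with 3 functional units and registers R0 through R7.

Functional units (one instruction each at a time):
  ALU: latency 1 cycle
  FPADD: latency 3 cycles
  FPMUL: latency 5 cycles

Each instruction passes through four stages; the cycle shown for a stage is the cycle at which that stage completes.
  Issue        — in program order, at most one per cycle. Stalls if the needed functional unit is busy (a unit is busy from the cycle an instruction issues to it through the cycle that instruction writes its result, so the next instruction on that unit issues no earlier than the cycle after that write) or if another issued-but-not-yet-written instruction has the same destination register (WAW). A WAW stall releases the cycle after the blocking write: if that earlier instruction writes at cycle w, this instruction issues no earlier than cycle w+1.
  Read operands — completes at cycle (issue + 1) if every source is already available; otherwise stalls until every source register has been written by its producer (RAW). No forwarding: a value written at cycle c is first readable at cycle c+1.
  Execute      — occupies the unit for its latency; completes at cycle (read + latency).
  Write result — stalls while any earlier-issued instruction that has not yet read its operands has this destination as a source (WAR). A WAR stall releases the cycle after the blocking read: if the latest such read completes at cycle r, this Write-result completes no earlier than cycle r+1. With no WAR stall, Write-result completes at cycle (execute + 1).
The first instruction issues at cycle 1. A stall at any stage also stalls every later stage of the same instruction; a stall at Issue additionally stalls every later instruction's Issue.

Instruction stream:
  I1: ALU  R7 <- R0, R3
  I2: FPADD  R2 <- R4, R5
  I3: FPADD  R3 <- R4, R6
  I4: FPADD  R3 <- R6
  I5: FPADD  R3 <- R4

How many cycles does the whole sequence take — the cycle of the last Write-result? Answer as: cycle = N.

cycle = 25

[1] I1→ALU
[2] I1 RO, I2→FPADD
[3] I1 EX, I2 RO
[4] I1 WR R7
[6] I2 EX
[7] I2 WR R2
[8] I3→FPADD
[9] I3 RO
[12] I3 EX
[13] I3 WR R3
[14] I4→FPADD
[15] I4 RO
[18] I4 EX
[19] I4 WR R3
[20] I5→FPADD
[21] I5 RO
[24] I5 EX
[25] I5 WR R3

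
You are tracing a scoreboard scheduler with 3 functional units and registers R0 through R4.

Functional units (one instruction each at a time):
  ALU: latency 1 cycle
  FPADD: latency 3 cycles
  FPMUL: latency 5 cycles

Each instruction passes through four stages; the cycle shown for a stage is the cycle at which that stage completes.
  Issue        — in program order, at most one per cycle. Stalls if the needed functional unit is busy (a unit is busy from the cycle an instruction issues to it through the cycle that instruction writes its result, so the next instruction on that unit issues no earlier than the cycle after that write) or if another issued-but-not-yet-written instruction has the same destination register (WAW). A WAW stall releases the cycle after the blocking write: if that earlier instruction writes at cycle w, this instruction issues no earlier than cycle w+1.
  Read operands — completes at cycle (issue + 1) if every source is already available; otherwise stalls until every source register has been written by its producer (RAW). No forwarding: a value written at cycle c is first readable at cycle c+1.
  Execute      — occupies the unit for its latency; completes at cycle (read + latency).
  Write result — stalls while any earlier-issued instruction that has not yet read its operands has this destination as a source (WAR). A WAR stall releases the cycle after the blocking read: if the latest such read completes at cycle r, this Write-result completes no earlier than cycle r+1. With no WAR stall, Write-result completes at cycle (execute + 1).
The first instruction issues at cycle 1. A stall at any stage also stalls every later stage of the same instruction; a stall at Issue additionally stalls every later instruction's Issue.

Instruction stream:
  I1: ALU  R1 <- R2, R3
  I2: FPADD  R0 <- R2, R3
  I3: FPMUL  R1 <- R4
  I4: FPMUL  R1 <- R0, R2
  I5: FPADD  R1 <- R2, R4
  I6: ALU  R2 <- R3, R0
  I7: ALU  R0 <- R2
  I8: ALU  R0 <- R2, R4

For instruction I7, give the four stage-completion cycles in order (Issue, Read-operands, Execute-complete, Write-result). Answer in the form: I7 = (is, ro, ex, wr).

[1] I1→ALU
[2] I1 RO, I2→FPADD
[3] I1 EX, I2 RO
[4] I1 WR R1
[5] I3→FPMUL
[6] I2 EX, I3 RO
[7] I2 WR R0
[11] I3 EX
[12] I3 WR R1
[13] I4→FPMUL
[14] I4 RO
[19] I4 EX
[20] I4 WR R1
[21] I5→FPADD
[22] I5 RO, I6→ALU
[23] I6 RO
[24] I6 EX
[25] I5 EX, I6 WR R2
[26] I5 WR R1, I7→ALU
[27] I7 RO
[28] I7 EX
[29] I7 WR R0
[30] I8→ALU
[31] I8 RO
[32] I8 EX
[33] I8 WR R0

I7 = (26, 27, 28, 29)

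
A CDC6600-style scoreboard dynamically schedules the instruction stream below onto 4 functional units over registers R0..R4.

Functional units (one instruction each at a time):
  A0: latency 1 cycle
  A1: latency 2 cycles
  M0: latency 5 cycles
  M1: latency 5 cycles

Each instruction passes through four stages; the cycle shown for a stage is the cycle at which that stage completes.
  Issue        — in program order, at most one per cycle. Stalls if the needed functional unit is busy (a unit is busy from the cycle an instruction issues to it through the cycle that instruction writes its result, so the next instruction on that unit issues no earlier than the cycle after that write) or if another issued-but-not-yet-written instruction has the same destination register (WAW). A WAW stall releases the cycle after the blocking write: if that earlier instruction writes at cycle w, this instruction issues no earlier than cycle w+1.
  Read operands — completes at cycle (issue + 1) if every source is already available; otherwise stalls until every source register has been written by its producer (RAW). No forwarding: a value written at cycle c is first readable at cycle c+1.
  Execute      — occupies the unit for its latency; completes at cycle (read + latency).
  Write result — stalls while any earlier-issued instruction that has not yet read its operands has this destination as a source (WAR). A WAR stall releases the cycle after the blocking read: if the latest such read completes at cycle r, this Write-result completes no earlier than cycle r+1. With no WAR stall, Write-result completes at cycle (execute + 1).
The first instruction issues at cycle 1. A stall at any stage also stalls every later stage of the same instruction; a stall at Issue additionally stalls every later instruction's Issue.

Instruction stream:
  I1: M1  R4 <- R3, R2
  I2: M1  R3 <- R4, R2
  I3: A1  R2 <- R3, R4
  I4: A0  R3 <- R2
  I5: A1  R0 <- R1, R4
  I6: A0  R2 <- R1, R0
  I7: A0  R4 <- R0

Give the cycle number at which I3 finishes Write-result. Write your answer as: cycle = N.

cycle = 20

I1: IS=1 RO=2 EX=7 WR=8
I2: IS=9 RO=10 EX=15 WR=16  [struct: M1 busy until I1 writes@8]
I3: IS=10 RO=17 EX=19 WR=20  [RAW R3: wait I2 write@16]
I4: IS=17 RO=21 EX=22 WR=23  [WAW R3: wait I2 write@16; RAW R2: wait I3 write@20]
I5: IS=21 RO=22 EX=24 WR=25  [struct: A1 busy until I3 writes@20]
I6: IS=24 RO=26 EX=27 WR=28  [struct: A0 busy until I4 writes@23; RAW R0: wait I5 write@25]
I7: IS=29 RO=30 EX=31 WR=32  [struct: A0 busy until I6 writes@28]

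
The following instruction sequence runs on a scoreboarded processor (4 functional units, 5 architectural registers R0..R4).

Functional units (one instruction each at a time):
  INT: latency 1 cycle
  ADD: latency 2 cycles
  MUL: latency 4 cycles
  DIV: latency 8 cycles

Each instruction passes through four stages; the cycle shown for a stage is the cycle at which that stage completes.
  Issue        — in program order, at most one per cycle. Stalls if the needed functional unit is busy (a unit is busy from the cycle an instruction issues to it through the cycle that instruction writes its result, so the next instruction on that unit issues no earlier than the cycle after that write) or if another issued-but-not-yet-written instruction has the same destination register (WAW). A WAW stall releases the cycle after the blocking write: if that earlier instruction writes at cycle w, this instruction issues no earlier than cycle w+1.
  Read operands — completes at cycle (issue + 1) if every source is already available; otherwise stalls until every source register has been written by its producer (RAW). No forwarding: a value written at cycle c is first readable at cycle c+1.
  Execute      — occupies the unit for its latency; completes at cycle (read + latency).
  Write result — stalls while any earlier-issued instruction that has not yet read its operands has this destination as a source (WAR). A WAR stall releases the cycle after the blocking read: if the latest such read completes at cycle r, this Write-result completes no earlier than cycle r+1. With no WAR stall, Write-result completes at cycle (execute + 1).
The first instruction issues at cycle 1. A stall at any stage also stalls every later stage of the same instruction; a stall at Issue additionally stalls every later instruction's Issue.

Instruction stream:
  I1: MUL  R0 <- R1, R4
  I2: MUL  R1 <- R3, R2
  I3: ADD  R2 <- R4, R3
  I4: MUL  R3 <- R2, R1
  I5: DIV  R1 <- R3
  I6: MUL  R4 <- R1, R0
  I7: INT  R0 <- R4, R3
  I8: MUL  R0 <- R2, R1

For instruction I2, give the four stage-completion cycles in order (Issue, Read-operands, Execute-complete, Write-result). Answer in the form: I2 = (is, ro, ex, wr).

c1: I1 dispatched to MUL
c2: I1 operands ready
c6: I1 complete
c7: R0←I1
c8: I2 dispatched to MUL
c9: I2 operands ready · I3 dispatched to ADD
c10: I3 operands ready
c12: I3 complete
c13: I2 complete · R2←I3
c14: R1←I2
c15: I4 dispatched to MUL
c16: I4 operands ready · I5 dispatched to DIV
c20: I4 complete
c21: R3←I4
c22: I5 operands ready · I6 dispatched to MUL
c23: I7 dispatched to INT
c30: I5 complete
c31: R1←I5
c32: I6 operands ready
c36: I6 complete
c37: R4←I6
c38: I7 operands ready
c39: I7 complete
c40: R0←I7
c41: I8 dispatched to MUL
c42: I8 operands ready
c46: I8 complete
c47: R0←I8

I2 = (8, 9, 13, 14)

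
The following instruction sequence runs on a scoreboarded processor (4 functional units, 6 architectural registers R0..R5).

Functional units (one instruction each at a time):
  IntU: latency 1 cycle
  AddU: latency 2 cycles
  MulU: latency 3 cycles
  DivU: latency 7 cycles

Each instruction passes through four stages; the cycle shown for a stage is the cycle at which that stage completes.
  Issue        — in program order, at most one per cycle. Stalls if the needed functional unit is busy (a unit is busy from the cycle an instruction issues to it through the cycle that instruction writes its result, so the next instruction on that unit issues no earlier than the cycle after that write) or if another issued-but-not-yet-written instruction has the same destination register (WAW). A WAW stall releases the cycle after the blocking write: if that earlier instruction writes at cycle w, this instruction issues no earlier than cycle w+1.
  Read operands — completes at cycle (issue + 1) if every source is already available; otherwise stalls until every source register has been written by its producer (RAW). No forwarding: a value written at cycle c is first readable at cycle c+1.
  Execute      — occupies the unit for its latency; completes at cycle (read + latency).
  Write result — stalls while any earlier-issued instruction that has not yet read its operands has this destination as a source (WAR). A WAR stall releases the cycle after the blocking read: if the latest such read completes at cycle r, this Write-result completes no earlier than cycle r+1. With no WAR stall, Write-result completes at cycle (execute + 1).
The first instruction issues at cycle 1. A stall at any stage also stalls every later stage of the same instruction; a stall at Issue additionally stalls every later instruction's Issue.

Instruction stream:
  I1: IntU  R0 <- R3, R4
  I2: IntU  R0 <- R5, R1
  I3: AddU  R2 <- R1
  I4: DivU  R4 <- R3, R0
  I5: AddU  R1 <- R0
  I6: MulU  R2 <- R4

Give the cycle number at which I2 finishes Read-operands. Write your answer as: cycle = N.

cycle = 6

cycle 1: I1 dispatched to IntU
cycle 2: I1 operands ready
cycle 3: I1 complete
cycle 4: R0←I1
cycle 5: I2 dispatched to IntU
cycle 6: I2 operands ready · I3 dispatched to AddU
cycle 7: I2 complete · I3 operands ready · I4 dispatched to DivU
cycle 8: R0←I2
cycle 9: I3 complete · I4 operands ready
cycle 10: R2←I3
cycle 11: I5 dispatched to AddU
cycle 12: I5 operands ready · I6 dispatched to MulU
cycle 14: I5 complete
cycle 15: R1←I5
cycle 16: I4 complete
cycle 17: R4←I4
cycle 18: I6 operands ready
cycle 21: I6 complete
cycle 22: R2←I6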